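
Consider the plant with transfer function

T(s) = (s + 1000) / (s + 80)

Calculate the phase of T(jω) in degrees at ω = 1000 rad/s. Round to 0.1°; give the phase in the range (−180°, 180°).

-40.4°

Substitute s = j1000:
Numerator: (j1000) + 1000 = 1000 + j1000
Denominator: (j1000) + 80 = 80 + j1000
|N| = √(1000² + 1000²) ≈ 1414.2, ∠N ≈ 45.00°
|D| = √(80² + 1000²) ≈ 1003.2, ∠D ≈ 85.43°
∠T = 45.00° − 85.43° = -40.43°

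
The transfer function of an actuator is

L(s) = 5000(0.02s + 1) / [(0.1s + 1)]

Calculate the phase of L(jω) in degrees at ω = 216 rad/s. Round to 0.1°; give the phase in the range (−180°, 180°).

At ω = 216 rad/s:
zero (1 + j216·0.02) = 1 + j4.32 → |·| ≈ 4.4342, ∠ ≈ 76.97°
pole (1 + j216·0.1) = 1 + j21.6 → |·| ≈ 21.623, ∠ ≈ 87.35°
∠L = (76.97°) − (87.35°) = -10.38°

-10.4°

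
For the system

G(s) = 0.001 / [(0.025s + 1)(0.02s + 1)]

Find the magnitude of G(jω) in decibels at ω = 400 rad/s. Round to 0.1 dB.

At ω = 400 rad/s:
pole (1 + j400·0.025) = 1 + j10 → |·| ≈ 10.05, ∠ ≈ 84.29°
pole (1 + j400·0.02) = 1 + j8 → |·| ≈ 8.0623, ∠ ≈ 82.87°
|G| = 0.001 · 1 / (10.05 · 8.0623) ≈ 1.2342e-05
Gain = 20 log₁₀(1.2342e-05) ≈ -98.17 dB

-98.2 dB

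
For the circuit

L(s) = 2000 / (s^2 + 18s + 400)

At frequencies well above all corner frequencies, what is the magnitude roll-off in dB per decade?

Each pole contributes −20 dB/decade at high frequency; each zero contributes +20 dB/decade.
Net: 0 zero(s) − 2 pole(s) → -40 dB/decade.

-40 dB/decade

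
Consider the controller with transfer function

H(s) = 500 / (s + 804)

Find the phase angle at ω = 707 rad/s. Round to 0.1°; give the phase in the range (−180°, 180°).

Substitute s = j707:
Numerator: 500 = 500 + j0
Denominator: (j707) + 804 = 804 + j707
|N| = √(500² + 0²) ≈ 500, ∠N ≈ 0.00°
|D| = √(804² + 707²) ≈ 1070.6, ∠D ≈ 41.33°
∠H = 0.00° − 41.33° = -41.33°

-41.3°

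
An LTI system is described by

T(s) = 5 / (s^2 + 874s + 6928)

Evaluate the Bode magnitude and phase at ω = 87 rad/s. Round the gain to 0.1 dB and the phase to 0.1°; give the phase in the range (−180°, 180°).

-83.6 dB, -90.5°

Substitute s = j87:
Numerator: 5 = 5 + j0
Denominator: (j87)^2 + 874(j87) + 6928 = -641 + j76038
|N| = √(5² + 0²) ≈ 5, ∠N ≈ 0.00°
|D| = √(641² + 76038²) ≈ 76041, ∠D ≈ 90.48°
|T| = 5 / 76041 ≈ 6.5754e-05
Gain = 20 log₁₀(6.5754e-05) ≈ -83.64 dB
∠T = 0.00° − 90.48° = -90.48°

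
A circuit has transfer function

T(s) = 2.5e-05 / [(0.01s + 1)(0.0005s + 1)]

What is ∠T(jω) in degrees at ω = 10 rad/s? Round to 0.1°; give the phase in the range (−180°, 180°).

At ω = 10 rad/s:
pole (1 + j10·0.01) = 1 + j0.1 → |·| ≈ 1.005, ∠ ≈ 5.71°
pole (1 + j10·0.0005) = 1 + j0.005 → |·| ≈ 1, ∠ ≈ 0.29°
∠T = (0°) − (5.71° + 0.29°) = -6.00°

-6.0°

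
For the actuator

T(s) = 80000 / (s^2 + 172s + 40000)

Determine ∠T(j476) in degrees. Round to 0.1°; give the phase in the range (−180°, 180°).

At s = jω = j476:
quadratic: (j476)² + 172·j476 + 40000 = -186576 + j81872 → |·| ≈ 2.0375e+05, ∠ ≈ 156.31°
∠T = 0.00° − 156.31° = -156.31°

-156.3°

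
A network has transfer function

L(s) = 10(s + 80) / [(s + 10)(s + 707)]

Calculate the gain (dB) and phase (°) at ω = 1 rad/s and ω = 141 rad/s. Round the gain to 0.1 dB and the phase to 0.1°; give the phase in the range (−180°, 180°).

At s = jω = j1:
zero (s+80): 80 + j1 → |·| = √(80²+1²) = √6401 ≈ 80.006, ∠ = arctan(1/80) ≈ 0.72°
pole (s+10): 10 + j1 → |·| = √(10²+1²) = √101 ≈ 10.05, ∠ = arctan(1/10) ≈ 5.71°
pole (s+707): 707 + j1 → |·| = √(707²+1²) = √499850 ≈ 707, ∠ = arctan(1/707) ≈ 0.08°
|L| = 10 · 80.006 / 7105.4 ≈ 0.1126
Gain = 20 log₁₀(0.1126) ≈ -18.97 dB
∠L = 0.72° − 5.79° = -5.07°

At s = jω = j141:
zero (s+80): 80 + j141 → |·| = √(80²+141²) = √26281 ≈ 162.11, ∠ = arctan(141/80) ≈ 60.43°
pole (s+10): 10 + j141 → |·| = √(10²+141²) = √19981 ≈ 141.35, ∠ = arctan(141/10) ≈ 85.94°
pole (s+707): 707 + j141 → |·| = √(707²+141²) = √519730 ≈ 720.92, ∠ = arctan(141/707) ≈ 11.28°
|L| = 10 · 162.11 / 1.019e+05 ≈ 0.015909
Gain = 20 log₁₀(0.015909) ≈ -35.97 dB
∠L = 60.43° − 97.22° = -36.79°

ω = 1: -19.0 dB, -5.1°; ω = 141: -36.0 dB, -36.8°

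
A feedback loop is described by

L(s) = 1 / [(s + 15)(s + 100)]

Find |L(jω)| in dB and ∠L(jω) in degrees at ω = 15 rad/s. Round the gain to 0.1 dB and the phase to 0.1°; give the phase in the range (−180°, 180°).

At s = jω = j15:
pole (s+15): 15 + j15 → |·| = √(15²+15²) = √450 ≈ 21.213, ∠ = arctan(15/15) ≈ 45.00°
pole (s+100): 100 + j15 → |·| = √(100²+15²) = √10225 ≈ 101.12, ∠ = arctan(15/100) ≈ 8.53°
|L| = 1 / 2145.1 ≈ 0.00046618
Gain = 20 log₁₀(0.00046618) ≈ -66.63 dB
∠L = 0.00° − 53.53° = -53.53°

-66.6 dB, -53.5°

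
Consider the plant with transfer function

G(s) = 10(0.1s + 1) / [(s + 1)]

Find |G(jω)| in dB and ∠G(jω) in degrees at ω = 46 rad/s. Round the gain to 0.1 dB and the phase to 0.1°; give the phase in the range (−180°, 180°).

0.2 dB, -11.0°

At ω = 46 rad/s:
zero (1 + j46·0.1) = 1 + j4.6 → |·| ≈ 4.7074, ∠ ≈ 77.74°
pole (1 + j46·1) = 1 + j46 → |·| ≈ 46.011, ∠ ≈ 88.75°
|G| = 10 · 4.7074 / (46.011) ≈ 1.0231
Gain = 20 log₁₀(1.0231) ≈ 0.20 dB
∠G = (77.74°) − (88.75°) = -11.01°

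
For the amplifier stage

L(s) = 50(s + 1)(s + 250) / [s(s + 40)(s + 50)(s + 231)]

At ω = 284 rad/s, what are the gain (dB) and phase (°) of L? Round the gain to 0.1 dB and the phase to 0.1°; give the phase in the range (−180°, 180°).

-64.1 dB, -164.4°

At s = jω = j284:
zero (s+1): 1 + j284 → |·| = √(1²+284²) = √80657 ≈ 284, ∠ = arctan(284/1) ≈ 89.80°
zero (s+250): 250 + j284 → |·| = √(250²+284²) = √143156 ≈ 378.36, ∠ = arctan(284/250) ≈ 48.64°
pole (s+40): 40 + j284 → |·| = √(40²+284²) = √82256 ≈ 286.8, ∠ = arctan(284/40) ≈ 81.98°
pole (s+50): 50 + j284 → |·| = √(50²+284²) = √83156 ≈ 288.37, ∠ = arctan(284/50) ≈ 80.02°
pole (s+231): 231 + j284 → |·| = √(231²+284²) = √134017 ≈ 366.08, ∠ = arctan(284/231) ≈ 50.88°
pole at origin: |s| = 284, ∠ = 90.00° (in denominator)
|L| = 50 · 1.0745e+05 / 8.5985e+09 ≈ 0.00062482
Gain = 20 log₁₀(0.00062482) ≈ -64.08 dB
∠L = 138.44° − 302.88° = -164.44°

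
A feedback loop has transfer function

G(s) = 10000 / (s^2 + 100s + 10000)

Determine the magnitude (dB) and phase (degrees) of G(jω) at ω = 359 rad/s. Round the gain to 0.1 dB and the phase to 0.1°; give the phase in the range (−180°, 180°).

At s = jω = j359:
quadratic: (j359)² + 100·j359 + 10000 = -118881 + j35900 → |·| ≈ 1.2418e+05, ∠ ≈ 163.20°
|G| = 10000 / 1.2418e+05 ≈ 0.080528
Gain = 20 log₁₀(0.080528) ≈ -21.88 dB
∠G = 0.00° − 163.20° = -163.20°

-21.9 dB, -163.2°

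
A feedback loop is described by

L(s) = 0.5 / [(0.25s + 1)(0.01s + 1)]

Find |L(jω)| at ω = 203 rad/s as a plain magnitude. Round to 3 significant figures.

0.00435

At ω = 203 rad/s:
pole (1 + j203·0.25) = 1 + j50.75 → |·| ≈ 50.76, ∠ ≈ 88.87°
pole (1 + j203·0.01) = 1 + j2.03 → |·| ≈ 2.2629, ∠ ≈ 63.77°
|L| = 0.5 · 1 / (50.76 · 2.2629) ≈ 0.0043529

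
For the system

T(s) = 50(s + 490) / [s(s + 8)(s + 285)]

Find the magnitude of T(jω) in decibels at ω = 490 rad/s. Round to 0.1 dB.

-71.9 dB

At s = jω = j490:
zero (s+490): 490 + j490 → |·| = √(490²+490²) = √480200 ≈ 692.96, ∠ = arctan(490/490) ≈ 45.00°
pole (s+8): 8 + j490 → |·| = √(8²+490²) = √240164 ≈ 490.07, ∠ = arctan(490/8) ≈ 89.06°
pole (s+285): 285 + j490 → |·| = √(285²+490²) = √321325 ≈ 566.86, ∠ = arctan(490/285) ≈ 59.82°
pole at origin: |s| = 490, ∠ = 90.00° (in denominator)
|T| = 50 · 692.96 / 1.3612e+08 ≈ 0.00025454
Gain = 20 log₁₀(0.00025454) ≈ -71.88 dB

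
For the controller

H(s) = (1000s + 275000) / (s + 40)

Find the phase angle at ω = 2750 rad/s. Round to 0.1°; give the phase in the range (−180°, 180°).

-4.9°

Substitute s = j2750:
Numerator: 1000(j2750) + 275000 = 275000 + j2750000
Denominator: (j2750) + 40 = 40 + j2750
|N| = √(275000² + 2750000²) ≈ 2.7637e+06, ∠N ≈ 84.29°
|D| = √(40² + 2750²) ≈ 2750.3, ∠D ≈ 89.17°
∠H = 84.29° − 89.17° = -4.88°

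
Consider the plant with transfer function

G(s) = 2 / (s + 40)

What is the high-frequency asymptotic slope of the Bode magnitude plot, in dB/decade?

-20 dB/decade

Each pole contributes −20 dB/decade at high frequency; each zero contributes +20 dB/decade.
Net: 0 zero(s) − 1 pole(s) → -20 dB/decade.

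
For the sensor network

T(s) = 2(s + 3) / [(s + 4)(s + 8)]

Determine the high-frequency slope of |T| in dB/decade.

Each pole contributes −20 dB/decade at high frequency; each zero contributes +20 dB/decade.
Net: 1 zero(s) − 2 pole(s) → -20 dB/decade.

-20 dB/decade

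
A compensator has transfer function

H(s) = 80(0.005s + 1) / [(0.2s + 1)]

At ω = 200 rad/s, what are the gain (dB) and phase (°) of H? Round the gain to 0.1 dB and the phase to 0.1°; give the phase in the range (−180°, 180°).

At ω = 200 rad/s:
zero (1 + j200·0.005) = 1 + j1 → |·| ≈ 1.4142, ∠ ≈ 45.00°
pole (1 + j200·0.2) = 1 + j40 → |·| ≈ 40.012, ∠ ≈ 88.57°
|H| = 80 · 1.4142 / (40.012) ≈ 2.8276
Gain = 20 log₁₀(2.8276) ≈ 9.03 dB
∠H = (45.00°) − (88.57°) = -43.57°

9.0 dB, -43.6°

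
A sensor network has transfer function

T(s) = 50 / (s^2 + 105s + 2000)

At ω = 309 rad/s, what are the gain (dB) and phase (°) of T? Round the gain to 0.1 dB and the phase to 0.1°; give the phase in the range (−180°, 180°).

Substitute s = j309:
Numerator: 50 = 50 + j0
Denominator: (j309)^2 + 105(j309) + 2000 = -93481 + j32445
|N| = √(50² + 0²) ≈ 50, ∠N ≈ 0.00°
|D| = √(93481² + 32445²) ≈ 98951, ∠D ≈ 160.86°
|T| = 50 / 98951 ≈ 0.0005053
Gain = 20 log₁₀(0.0005053) ≈ -65.93 dB
∠T = 0.00° − 160.86° = -160.86°

-65.9 dB, -160.9°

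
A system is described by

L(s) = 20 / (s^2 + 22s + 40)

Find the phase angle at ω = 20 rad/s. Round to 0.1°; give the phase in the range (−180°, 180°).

Substitute s = j20:
Numerator: 20 = 20 + j0
Denominator: (j20)^2 + 22(j20) + 40 = -360 + j440
|N| = √(20² + 0²) ≈ 20, ∠N ≈ 0.00°
|D| = √(360² + 440²) ≈ 568.51, ∠D ≈ 129.29°
∠L = 0.00° − 129.29° = -129.29°

-129.3°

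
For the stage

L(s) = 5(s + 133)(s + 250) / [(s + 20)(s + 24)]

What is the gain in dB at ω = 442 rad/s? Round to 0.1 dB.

At s = jω = j442:
zero (s+133): 133 + j442 → |·| = √(133²+442²) = √213053 ≈ 461.58, ∠ = arctan(442/133) ≈ 73.25°
zero (s+250): 250 + j442 → |·| = √(250²+442²) = √257864 ≈ 507.8, ∠ = arctan(442/250) ≈ 60.51°
pole (s+20): 20 + j442 → |·| = √(20²+442²) = √195764 ≈ 442.45, ∠ = arctan(442/20) ≈ 87.41°
pole (s+24): 24 + j442 → |·| = √(24²+442²) = √195940 ≈ 442.65, ∠ = arctan(442/24) ≈ 86.89°
|L| = 5 · 2.3439e+05 / 1.9585e+05 ≈ 5.9839
Gain = 20 log₁₀(5.9839) ≈ 15.54 dB

15.5 dB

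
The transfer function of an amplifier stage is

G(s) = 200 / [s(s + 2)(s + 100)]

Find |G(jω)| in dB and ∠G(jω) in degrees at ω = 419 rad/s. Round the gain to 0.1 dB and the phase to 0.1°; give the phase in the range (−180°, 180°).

At s = jω = j419:
pole (s+2): 2 + j419 → |·| = √(2²+419²) = √175565 ≈ 419, ∠ = arctan(419/2) ≈ 89.73°
pole (s+100): 100 + j419 → |·| = √(100²+419²) = √185561 ≈ 430.77, ∠ = arctan(419/100) ≈ 76.58°
pole at origin: |s| = 419, ∠ = 90.00° (in denominator)
|G| = 200 / 7.5626e+07 ≈ 2.6446e-06
Gain = 20 log₁₀(2.6446e-06) ≈ -111.55 dB
∠G = 0.00° − 256.31° = -256.31° ≡ 103.69° (principal value)

-111.6 dB, 103.7°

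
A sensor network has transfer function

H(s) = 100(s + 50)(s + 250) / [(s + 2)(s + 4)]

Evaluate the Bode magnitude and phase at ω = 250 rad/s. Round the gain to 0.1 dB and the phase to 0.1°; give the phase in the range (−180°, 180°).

At s = jω = j250:
zero (s+50): 50 + j250 → |·| = √(50²+250²) = √65000 ≈ 254.95, ∠ = arctan(250/50) ≈ 78.69°
zero (s+250): 250 + j250 → |·| = √(250²+250²) = √125000 ≈ 353.55, ∠ = arctan(250/250) ≈ 45.00°
pole (s+2): 2 + j250 → |·| = √(2²+250²) = √62504 ≈ 250.01, ∠ = arctan(250/2) ≈ 89.54°
pole (s+4): 4 + j250 → |·| = √(4²+250²) = √62516 ≈ 250.03, ∠ = arctan(250/4) ≈ 89.08°
|H| = 100 · 90138 / 62510 ≈ 144.2
Gain = 20 log₁₀(144.2) ≈ 43.18 dB
∠H = 123.69° − 178.62° = -54.93°

43.2 dB, -54.9°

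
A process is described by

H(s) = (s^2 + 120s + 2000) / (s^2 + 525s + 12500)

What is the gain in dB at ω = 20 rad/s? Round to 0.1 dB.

-14.9 dB

Substitute s = j20:
Numerator: (j20)^2 + 120(j20) + 2000 = 1600 + j2400
Denominator: (j20)^2 + 525(j20) + 12500 = 12100 + j10500
|N| = √(1600² + 2400²) ≈ 2884.4, ∠N ≈ 56.31°
|D| = √(12100² + 10500²) ≈ 16021, ∠D ≈ 40.95°
|H| = 2884.4 / 16021 ≈ 0.18004
Gain = 20 log₁₀(0.18004) ≈ -14.89 dB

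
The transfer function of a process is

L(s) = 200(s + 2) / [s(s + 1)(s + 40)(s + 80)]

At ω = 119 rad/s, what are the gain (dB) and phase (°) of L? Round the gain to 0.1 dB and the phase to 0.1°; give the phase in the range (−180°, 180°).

-80.6 dB, 142.0°

At s = jω = j119:
zero (s+2): 2 + j119 → |·| = √(2²+119²) = √14165 ≈ 119.02, ∠ = arctan(119/2) ≈ 89.04°
pole (s+1): 1 + j119 → |·| = √(1²+119²) = √14162 ≈ 119, ∠ = arctan(119/1) ≈ 89.52°
pole (s+40): 40 + j119 → |·| = √(40²+119²) = √15761 ≈ 125.54, ∠ = arctan(119/40) ≈ 71.42°
pole (s+80): 80 + j119 → |·| = √(80²+119²) = √20561 ≈ 143.39, ∠ = arctan(119/80) ≈ 56.09°
pole at origin: |s| = 119, ∠ = 90.00° (in denominator)
|L| = 200 · 119.02 / 2.5491e+08 ≈ 9.3382e-05
Gain = 20 log₁₀(9.3382e-05) ≈ -80.59 dB
∠L = 89.04° − 307.03° = -217.99° ≡ 142.01° (principal value)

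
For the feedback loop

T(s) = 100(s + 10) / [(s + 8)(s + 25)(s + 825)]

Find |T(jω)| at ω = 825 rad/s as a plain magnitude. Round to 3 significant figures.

0.000104

At s = jω = j825:
zero (s+10): 10 + j825 → |·| = √(10²+825²) = √680725 ≈ 825.06, ∠ = arctan(825/10) ≈ 89.31°
pole (s+8): 8 + j825 → |·| = √(8²+825²) = √680689 ≈ 825.04, ∠ = arctan(825/8) ≈ 89.44°
pole (s+25): 25 + j825 → |·| = √(25²+825²) = √681250 ≈ 825.38, ∠ = arctan(825/25) ≈ 88.26°
pole (s+825): 825 + j825 → |·| = √(825²+825²) = √1361250 ≈ 1166.7, ∠ = arctan(825/825) ≈ 45.00°
|T| = 100 · 825.06 / 7.9449e+08 ≈ 0.00010385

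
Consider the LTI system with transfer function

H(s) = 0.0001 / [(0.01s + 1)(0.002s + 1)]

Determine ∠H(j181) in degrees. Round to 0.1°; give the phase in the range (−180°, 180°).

At ω = 181 rad/s:
pole (1 + j181·0.01) = 1 + j1.81 → |·| ≈ 2.0679, ∠ ≈ 61.08°
pole (1 + j181·0.002) = 1 + j0.362 → |·| ≈ 1.0635, ∠ ≈ 19.90°
∠H = (0°) − (61.08° + 19.90°) = -80.98°

-81.0°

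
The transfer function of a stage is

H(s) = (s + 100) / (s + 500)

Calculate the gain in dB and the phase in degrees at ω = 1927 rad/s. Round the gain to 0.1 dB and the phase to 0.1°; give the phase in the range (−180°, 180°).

-0.3 dB, 11.6°

At s = jω = j1927:
zero (s+100): 100 + j1927 → |·| = √(100²+1927²) = √3723329 ≈ 1929.6, ∠ = arctan(1927/100) ≈ 87.03°
pole (s+500): 500 + j1927 → |·| = √(500²+1927²) = √3963329 ≈ 1990.8, ∠ = arctan(1927/500) ≈ 75.45°
|H| = 1 · 1929.6 / 1990.8 ≈ 0.96926
Gain = 20 log₁₀(0.96926) ≈ -0.27 dB
∠H = 87.03° − 75.45° = 11.58°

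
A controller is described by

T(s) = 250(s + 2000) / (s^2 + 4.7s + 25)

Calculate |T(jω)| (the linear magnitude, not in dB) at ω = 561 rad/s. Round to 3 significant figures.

At s = jω = j561:
zero (s+2000): 2000 + j561 → |·| = √(2000²+561²) = √4314721 ≈ 2077.2, ∠ = arctan(561/2000) ≈ 15.67°
quadratic: (j561)² + 4.7·j561 + 25 = -314696 + j2636.7 → |·| ≈ 3.1471e+05, ∠ ≈ 179.52°
|T| = 250 · 2077.2 / 3.1471e+05 ≈ 1.6501

1.65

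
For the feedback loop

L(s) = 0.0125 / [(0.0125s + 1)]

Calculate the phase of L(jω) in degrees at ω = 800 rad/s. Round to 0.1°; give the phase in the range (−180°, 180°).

-84.3°

At ω = 800 rad/s:
pole (1 + j800·0.0125) = 1 + j10 → |·| ≈ 10.05, ∠ ≈ 84.29°
∠L = (0°) − (84.29°) = -84.29°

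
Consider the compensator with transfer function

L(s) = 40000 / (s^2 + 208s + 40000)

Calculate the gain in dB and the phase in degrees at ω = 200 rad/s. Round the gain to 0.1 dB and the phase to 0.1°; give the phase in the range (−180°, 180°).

-0.3 dB, -90.0°

At s = jω = j200:
quadratic: (j200)² + 208·j200 + 40000 = 0 + j41600 → |·| ≈ 41600, ∠ ≈ 90.00°
|L| = 40000 / 41600 ≈ 0.96154
Gain = 20 log₁₀(0.96154) ≈ -0.34 dB
∠L = 0.00° − 90.00° = -90.00°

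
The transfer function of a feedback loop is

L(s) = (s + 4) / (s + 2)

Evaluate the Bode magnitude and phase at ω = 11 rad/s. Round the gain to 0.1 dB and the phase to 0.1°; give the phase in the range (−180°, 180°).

0.4 dB, -9.7°

Substitute s = j11:
Numerator: (j11) + 4 = 4 + j11
Denominator: (j11) + 2 = 2 + j11
|N| = √(4² + 11²) ≈ 11.705, ∠N ≈ 70.02°
|D| = √(2² + 11²) ≈ 11.18, ∠D ≈ 79.70°
|L| = 11.705 / 11.18 ≈ 1.047
Gain = 20 log₁₀(1.047) ≈ 0.40 dB
∠L = 70.02° − 79.70° = -9.68°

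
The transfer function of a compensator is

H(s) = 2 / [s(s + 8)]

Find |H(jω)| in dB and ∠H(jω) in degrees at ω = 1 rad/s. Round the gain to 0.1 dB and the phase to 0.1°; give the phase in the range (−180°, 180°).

At s = jω = j1:
pole (s+8): 8 + j1 → |·| = √(8²+1²) = √65 ≈ 8.0623, ∠ = arctan(1/8) ≈ 7.13°
pole at origin: |s| = 1, ∠ = 90.00° (in denominator)
|H| = 2 / 8.0623 ≈ 0.24807
Gain = 20 log₁₀(0.24807) ≈ -12.11 dB
∠H = 0.00° − 97.13° = -97.13°

-12.1 dB, -97.1°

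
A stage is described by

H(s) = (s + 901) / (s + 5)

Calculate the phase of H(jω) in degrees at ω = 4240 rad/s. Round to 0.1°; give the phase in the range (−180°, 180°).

-11.9°

Substitute s = j4240:
Numerator: (j4240) + 901 = 901 + j4240
Denominator: (j4240) + 5 = 5 + j4240
|N| = √(901² + 4240²) ≈ 4334.7, ∠N ≈ 78.00°
|D| = √(5² + 4240²) ≈ 4240, ∠D ≈ 89.93°
∠H = 78.00° − 89.93° = -11.93°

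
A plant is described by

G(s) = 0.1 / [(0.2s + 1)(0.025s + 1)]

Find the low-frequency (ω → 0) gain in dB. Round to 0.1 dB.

G(0) = 0.1 · 1 / 1 = 0.1
20 log₁₀(0.1) ≈ -20.00 dB

-20.0 dB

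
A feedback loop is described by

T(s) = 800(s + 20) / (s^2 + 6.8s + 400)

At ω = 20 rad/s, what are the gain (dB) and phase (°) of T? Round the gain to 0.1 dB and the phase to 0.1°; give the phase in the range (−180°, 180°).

At s = jω = j20:
zero (s+20): 20 + j20 → |·| = √(20²+20²) = √800 ≈ 28.284, ∠ = arctan(20/20) ≈ 45.00°
quadratic: (j20)² + 6.8·j20 + 400 = 0 + j136 → |·| ≈ 136, ∠ ≈ 90.00°
|T| = 800 · 28.284 / 136 ≈ 166.38
Gain = 20 log₁₀(166.38) ≈ 44.42 dB
∠T = 45.00° − 90.00° = -45.00°

44.4 dB, -45.0°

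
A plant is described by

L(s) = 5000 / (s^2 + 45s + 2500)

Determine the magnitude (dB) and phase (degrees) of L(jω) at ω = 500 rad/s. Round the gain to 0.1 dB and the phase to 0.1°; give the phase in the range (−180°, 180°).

At s = jω = j500:
quadratic: (j500)² + 45·j500 + 2500 = -247500 + j22500 → |·| ≈ 2.4852e+05, ∠ ≈ 174.81°
|L| = 5000 / 2.4852e+05 ≈ 0.020119
Gain = 20 log₁₀(0.020119) ≈ -33.93 dB
∠L = 0.00° − 174.81° = -174.81°

-33.9 dB, -174.8°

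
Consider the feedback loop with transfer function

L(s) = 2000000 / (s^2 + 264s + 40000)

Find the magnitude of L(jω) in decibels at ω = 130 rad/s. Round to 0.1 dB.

At s = jω = j130:
quadratic: (j130)² + 264·j130 + 40000 = 23100 + j34320 → |·| ≈ 41370, ∠ ≈ 56.06°
|L| = 2000000 / 41370 ≈ 48.344
Gain = 20 log₁₀(48.344) ≈ 33.69 dB

33.7 dB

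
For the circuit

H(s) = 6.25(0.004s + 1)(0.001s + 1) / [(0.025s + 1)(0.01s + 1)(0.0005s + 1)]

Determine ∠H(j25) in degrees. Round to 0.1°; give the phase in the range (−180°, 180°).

At ω = 25 rad/s:
zero (1 + j25·0.004) = 1 + j0.1 → |·| ≈ 1.005, ∠ ≈ 5.71°
zero (1 + j25·0.001) = 1 + j0.025 → |·| ≈ 1.0003, ∠ ≈ 1.43°
pole (1 + j25·0.025) = 1 + j0.625 → |·| ≈ 1.1792, ∠ ≈ 32.01°
pole (1 + j25·0.01) = 1 + j0.25 → |·| ≈ 1.0308, ∠ ≈ 14.04°
pole (1 + j25·0.0005) = 1 + j0.0125 → |·| ≈ 1.0001, ∠ ≈ 0.72°
∠H = (5.71° + 1.43°) − (32.01° + 14.04° + 0.72°) = -39.63°

-39.6°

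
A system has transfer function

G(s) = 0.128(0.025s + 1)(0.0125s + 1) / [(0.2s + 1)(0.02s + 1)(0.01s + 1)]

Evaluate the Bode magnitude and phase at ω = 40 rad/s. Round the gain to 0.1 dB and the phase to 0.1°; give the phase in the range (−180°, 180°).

At ω = 40 rad/s:
zero (1 + j40·0.025) = 1 + j1 → |·| ≈ 1.4142, ∠ ≈ 45.00°
zero (1 + j40·0.0125) = 1 + j0.5 → |·| ≈ 1.118, ∠ ≈ 26.57°
pole (1 + j40·0.2) = 1 + j8 → |·| ≈ 8.0623, ∠ ≈ 82.87°
pole (1 + j40·0.02) = 1 + j0.8 → |·| ≈ 1.2806, ∠ ≈ 38.66°
pole (1 + j40·0.01) = 1 + j0.4 → |·| ≈ 1.077, ∠ ≈ 21.80°
|G| = 0.128 · 1.4142 · 1.118 / (8.0623 · 1.2806 · 1.077) ≈ 0.0182
Gain = 20 log₁₀(0.0182) ≈ -34.80 dB
∠G = (45.00° + 26.57°) − (82.87° + 38.66° + 21.80°) = -71.76°

-34.8 dB, -71.8°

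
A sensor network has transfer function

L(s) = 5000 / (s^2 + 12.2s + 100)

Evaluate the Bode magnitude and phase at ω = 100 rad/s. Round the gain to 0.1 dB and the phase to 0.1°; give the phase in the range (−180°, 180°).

-6.0 dB, -173.0°

At s = jω = j100:
quadratic: (j100)² + 12.2·j100 + 100 = -9900 + j1220 → |·| ≈ 9974.9, ∠ ≈ 172.97°
|L| = 5000 / 9974.9 ≈ 0.50126
Gain = 20 log₁₀(0.50126) ≈ -6.00 dB
∠L = 0.00° − 172.97° = -172.97°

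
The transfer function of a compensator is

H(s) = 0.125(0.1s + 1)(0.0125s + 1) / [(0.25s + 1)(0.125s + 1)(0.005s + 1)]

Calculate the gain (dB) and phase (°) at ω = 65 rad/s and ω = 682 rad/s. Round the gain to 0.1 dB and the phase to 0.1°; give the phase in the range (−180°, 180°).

ω = 65: -42.4 dB, -67.1°; ω = 682: -57.0 dB, -80.2°

At ω = 65 rad/s:
zero (1 + j65·0.1) = 1 + j6.5 → |·| ≈ 6.5765, ∠ ≈ 81.25°
zero (1 + j65·0.0125) = 1 + j0.8125 → |·| ≈ 1.2885, ∠ ≈ 39.09°
pole (1 + j65·0.25) = 1 + j16.25 → |·| ≈ 16.281, ∠ ≈ 86.48°
pole (1 + j65·0.125) = 1 + j8.125 → |·| ≈ 8.1863, ∠ ≈ 82.98°
pole (1 + j65·0.005) = 1 + j0.325 → |·| ≈ 1.0515, ∠ ≈ 18.00°
|H| = 0.125 · 6.5765 · 1.2885 / (16.281 · 8.1863 · 1.0515) ≈ 0.0075581
Gain = 20 log₁₀(0.0075581) ≈ -42.43 dB
∠H = (81.25° + 39.09°) − (86.48° + 82.98° + 18.00°) = -67.12°

At ω = 682 rad/s:
zero (1 + j682·0.1) = 1 + j68.2 → |·| ≈ 68.207, ∠ ≈ 89.16°
zero (1 + j682·0.0125) = 1 + j8.525 → |·| ≈ 8.5835, ∠ ≈ 83.31°
pole (1 + j682·0.25) = 1 + j170.5 → |·| ≈ 170.5, ∠ ≈ 89.66°
pole (1 + j682·0.125) = 1 + j85.25 → |·| ≈ 85.256, ∠ ≈ 89.33°
pole (1 + j682·0.005) = 1 + j3.41 → |·| ≈ 3.5536, ∠ ≈ 73.66°
|H| = 0.125 · 68.207 · 8.5835 / (170.5 · 85.256 · 3.5536) ≈ 0.0014167
Gain = 20 log₁₀(0.0014167) ≈ -56.97 dB
∠H = (89.16° + 83.31°) − (89.66° + 89.33° + 73.66°) = -80.18°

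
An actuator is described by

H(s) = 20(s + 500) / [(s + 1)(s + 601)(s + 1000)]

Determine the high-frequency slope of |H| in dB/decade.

Each pole contributes −20 dB/decade at high frequency; each zero contributes +20 dB/decade.
Net: 1 zero(s) − 3 pole(s) → -40 dB/decade.

-40 dB/decade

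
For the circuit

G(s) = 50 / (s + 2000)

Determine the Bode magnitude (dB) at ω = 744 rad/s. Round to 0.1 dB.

Substitute s = j744:
Numerator: 50 = 50 + j0
Denominator: (j744) + 2000 = 2000 + j744
|N| = √(50² + 0²) ≈ 50, ∠N ≈ 0.00°
|D| = √(2000² + 744²) ≈ 2133.9, ∠D ≈ 20.41°
|G| = 50 / 2133.9 ≈ 0.023431
Gain = 20 log₁₀(0.023431) ≈ -32.60 dB

-32.6 dB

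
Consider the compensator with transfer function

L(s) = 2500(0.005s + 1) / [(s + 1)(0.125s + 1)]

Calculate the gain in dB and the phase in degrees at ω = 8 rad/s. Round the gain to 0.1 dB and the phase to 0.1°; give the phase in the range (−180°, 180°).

At ω = 8 rad/s:
zero (1 + j8·0.005) = 1 + j0.04 → |·| ≈ 1.0008, ∠ ≈ 2.29°
pole (1 + j8·1) = 1 + j8 → |·| ≈ 8.0623, ∠ ≈ 82.87°
pole (1 + j8·0.125) = 1 + j1 → |·| ≈ 1.4142, ∠ ≈ 45.00°
|L| = 2500 · 1.0008 / (8.0623 · 1.4142) ≈ 219.44
Gain = 20 log₁₀(219.44) ≈ 46.83 dB
∠L = (2.29°) − (82.87° + 45.00°) = -125.58°

46.8 dB, -125.6°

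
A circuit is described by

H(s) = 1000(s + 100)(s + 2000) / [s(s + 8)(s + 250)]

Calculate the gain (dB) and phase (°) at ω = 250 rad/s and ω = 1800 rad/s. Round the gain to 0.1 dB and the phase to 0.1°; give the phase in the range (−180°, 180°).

At s = jω = j250:
zero (s+100): 100 + j250 → |·| = √(100²+250²) = √72500 ≈ 269.26, ∠ = arctan(250/100) ≈ 68.20°
zero (s+2000): 2000 + j250 → |·| = √(2000²+250²) = √4062500 ≈ 2015.6, ∠ = arctan(250/2000) ≈ 7.13°
pole (s+8): 8 + j250 → |·| = √(8²+250²) = √62564 ≈ 250.13, ∠ = arctan(250/8) ≈ 88.17°
pole (s+250): 250 + j250 → |·| = √(250²+250²) = √125000 ≈ 353.55, ∠ = arctan(250/250) ≈ 45.00°
pole at origin: |s| = 250, ∠ = 90.00° (in denominator)
|H| = 1000 · 5.4272e+05 / 2.2108e+07 ≈ 24.549
Gain = 20 log₁₀(24.549) ≈ 27.80 dB
∠H = 75.33° − 223.17° = -147.84°

At s = jω = j1800:
zero (s+100): 100 + j1800 → |·| = √(100²+1800²) = √3250000 ≈ 1802.8, ∠ = arctan(1800/100) ≈ 86.82°
zero (s+2000): 2000 + j1800 → |·| = √(2000²+1800²) = √7240000 ≈ 2690.7, ∠ = arctan(1800/2000) ≈ 41.99°
pole (s+8): 8 + j1800 → |·| = √(8²+1800²) = √3240064 ≈ 1800, ∠ = arctan(1800/8) ≈ 89.75°
pole (s+250): 250 + j1800 → |·| = √(250²+1800²) = √3302500 ≈ 1817.3, ∠ = arctan(1800/250) ≈ 82.09°
pole at origin: |s| = 1800, ∠ = 90.00° (in denominator)
|H| = 1000 · 4.8508e+06 / 5.8881e+09 ≈ 0.82383
Gain = 20 log₁₀(0.82383) ≈ -1.68 dB
∠H = 128.81° − 261.84° = -133.03°

ω = 250: 27.8 dB, -147.8°; ω = 1800: -1.7 dB, -133.0°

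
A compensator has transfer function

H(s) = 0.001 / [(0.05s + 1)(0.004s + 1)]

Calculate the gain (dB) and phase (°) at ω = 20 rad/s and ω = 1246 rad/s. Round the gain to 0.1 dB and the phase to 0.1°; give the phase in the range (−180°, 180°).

ω = 20: -63.0 dB, -49.6°; ω = 1246: -110.0 dB, -167.7°

At ω = 20 rad/s:
pole (1 + j20·0.05) = 1 + j1 → |·| ≈ 1.4142, ∠ ≈ 45.00°
pole (1 + j20·0.004) = 1 + j0.08 → |·| ≈ 1.0032, ∠ ≈ 4.57°
|H| = 0.001 · 1 / (1.4142 · 1.0032) ≈ 0.00070486
Gain = 20 log₁₀(0.00070486) ≈ -63.04 dB
∠H = (0°) − (45.00° + 4.57°) = -49.57°

At ω = 1246 rad/s:
pole (1 + j1246·0.05) = 1 + j62.3 → |·| ≈ 62.308, ∠ ≈ 89.08°
pole (1 + j1246·0.004) = 1 + j4.984 → |·| ≈ 5.0833, ∠ ≈ 78.65°
|H| = 0.001 · 1 / (62.308 · 5.0833) ≈ 3.1573e-06
Gain = 20 log₁₀(3.1573e-06) ≈ -110.01 dB
∠H = (0°) − (89.08° + 78.65°) = -167.73°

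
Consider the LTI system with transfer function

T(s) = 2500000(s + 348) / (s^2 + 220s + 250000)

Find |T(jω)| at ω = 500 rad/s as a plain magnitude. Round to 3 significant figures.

1.38e+04

At s = jω = j500:
zero (s+348): 348 + j500 → |·| = √(348²+500²) = √371104 ≈ 609.18, ∠ = arctan(500/348) ≈ 55.16°
quadratic: (j500)² + 220·j500 + 250000 = 0 + j110000 → |·| ≈ 1.1e+05, ∠ ≈ 90.00°
|T| = 2500000 · 609.18 / 1.1e+05 ≈ 13845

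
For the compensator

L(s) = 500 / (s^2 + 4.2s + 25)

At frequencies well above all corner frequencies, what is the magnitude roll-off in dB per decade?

Each pole contributes −20 dB/decade at high frequency; each zero contributes +20 dB/decade.
Net: 0 zero(s) − 2 pole(s) → -40 dB/decade.

-40 dB/decade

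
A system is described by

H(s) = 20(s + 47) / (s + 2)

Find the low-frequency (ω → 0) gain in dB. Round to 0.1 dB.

53.4 dB

H(0) = 20·47 / (2) = 470
20 log₁₀(470) ≈ 53.44 dB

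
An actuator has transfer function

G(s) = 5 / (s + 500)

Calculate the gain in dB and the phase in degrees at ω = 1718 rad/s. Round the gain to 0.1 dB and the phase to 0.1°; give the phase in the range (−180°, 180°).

Substitute s = j1718:
Numerator: 5 = 5 + j0
Denominator: (j1718) + 500 = 500 + j1718
|N| = √(5² + 0²) ≈ 5, ∠N ≈ 0.00°
|D| = √(500² + 1718²) ≈ 1789.3, ∠D ≈ 73.77°
|G| = 5 / 1789.3 ≈ 0.0027944
Gain = 20 log₁₀(0.0027944) ≈ -51.07 dB
∠G = 0.00° − 73.77° = -73.77°

-51.1 dB, -73.8°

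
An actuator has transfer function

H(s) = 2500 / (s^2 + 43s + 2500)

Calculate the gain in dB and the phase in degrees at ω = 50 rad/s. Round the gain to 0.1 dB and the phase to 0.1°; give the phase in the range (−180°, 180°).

At s = jω = j50:
quadratic: (j50)² + 43·j50 + 2500 = 0 + j2150 → |·| ≈ 2150, ∠ ≈ 90.00°
|H| = 2500 / 2150 ≈ 1.1628
Gain = 20 log₁₀(1.1628) ≈ 1.31 dB
∠H = 0.00° − 90.00° = -90.00°

1.3 dB, -90.0°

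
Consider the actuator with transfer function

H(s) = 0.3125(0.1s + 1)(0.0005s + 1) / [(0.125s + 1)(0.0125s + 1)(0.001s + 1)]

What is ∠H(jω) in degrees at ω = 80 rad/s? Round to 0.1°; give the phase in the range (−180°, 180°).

At ω = 80 rad/s:
zero (1 + j80·0.1) = 1 + j8 → |·| ≈ 8.0623, ∠ ≈ 82.87°
zero (1 + j80·0.0005) = 1 + j0.04 → |·| ≈ 1.0008, ∠ ≈ 2.29°
pole (1 + j80·0.125) = 1 + j10 → |·| ≈ 10.05, ∠ ≈ 84.29°
pole (1 + j80·0.0125) = 1 + j1 → |·| ≈ 1.4142, ∠ ≈ 45.00°
pole (1 + j80·0.001) = 1 + j0.08 → |·| ≈ 1.0032, ∠ ≈ 4.57°
∠H = (82.87° + 2.29°) − (84.29° + 45.00° + 4.57°) = -48.70°

-48.7°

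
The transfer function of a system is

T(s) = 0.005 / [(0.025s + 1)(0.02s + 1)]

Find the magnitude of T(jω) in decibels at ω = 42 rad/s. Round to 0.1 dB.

-51.6 dB

At ω = 42 rad/s:
pole (1 + j42·0.025) = 1 + j1.05 → |·| ≈ 1.45, ∠ ≈ 46.40°
pole (1 + j42·0.02) = 1 + j0.84 → |·| ≈ 1.306, ∠ ≈ 40.03°
|T| = 0.005 · 1 / (1.45 · 1.306) ≈ 0.0026403
Gain = 20 log₁₀(0.0026403) ≈ -51.57 dB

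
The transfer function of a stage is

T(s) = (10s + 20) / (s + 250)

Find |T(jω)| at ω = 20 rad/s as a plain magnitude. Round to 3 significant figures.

Substitute s = j20:
Numerator: 10(j20) + 20 = 20 + j200
Denominator: (j20) + 250 = 250 + j20
|N| = √(20² + 200²) ≈ 201, ∠N ≈ 84.29°
|D| = √(250² + 20²) ≈ 250.8, ∠D ≈ 4.57°
|T| = 201 / 250.8 ≈ 0.80144

0.801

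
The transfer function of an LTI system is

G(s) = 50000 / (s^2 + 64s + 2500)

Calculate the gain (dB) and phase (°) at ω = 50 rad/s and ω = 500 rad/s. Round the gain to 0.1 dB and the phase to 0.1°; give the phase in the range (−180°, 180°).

ω = 50: 23.9 dB, -90.0°; ω = 500: -14.0 dB, -172.6°

At s = jω = j50:
quadratic: (j50)² + 64·j50 + 2500 = 0 + j3200 → |·| ≈ 3200, ∠ ≈ 90.00°
|G| = 50000 / 3200 ≈ 15.625
Gain = 20 log₁₀(15.625) ≈ 23.88 dB
∠G = 0.00° − 90.00° = -90.00°

At s = jω = j500:
quadratic: (j500)² + 64·j500 + 2500 = -247500 + j32000 → |·| ≈ 2.4956e+05, ∠ ≈ 172.63°
|G| = 50000 / 2.4956e+05 ≈ 0.20035
Gain = 20 log₁₀(0.20035) ≈ -13.96 dB
∠G = 0.00° − 172.63° = -172.63°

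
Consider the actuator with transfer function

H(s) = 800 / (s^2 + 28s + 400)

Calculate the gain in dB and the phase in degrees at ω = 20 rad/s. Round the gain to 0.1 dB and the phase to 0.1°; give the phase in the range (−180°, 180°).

3.1 dB, -90.0°

At s = jω = j20:
quadratic: (j20)² + 28·j20 + 400 = 0 + j560 → |·| ≈ 560, ∠ ≈ 90.00°
|H| = 800 / 560 ≈ 1.4286
Gain = 20 log₁₀(1.4286) ≈ 3.10 dB
∠H = 0.00° − 90.00° = -90.00°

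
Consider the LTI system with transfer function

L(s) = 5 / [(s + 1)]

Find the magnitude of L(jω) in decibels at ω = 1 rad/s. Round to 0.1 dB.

11.0 dB

At ω = 1 rad/s:
pole (1 + j1·1) = 1 + j1 → |·| ≈ 1.4142, ∠ ≈ 45.00°
|L| = 5 · 1 / (1.4142) ≈ 3.5356
Gain = 20 log₁₀(3.5356) ≈ 10.97 dB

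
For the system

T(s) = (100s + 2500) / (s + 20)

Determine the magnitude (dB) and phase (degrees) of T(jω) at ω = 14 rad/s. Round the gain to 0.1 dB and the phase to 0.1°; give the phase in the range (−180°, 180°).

41.4 dB, -5.7°

Substitute s = j14:
Numerator: 100(j14) + 2500 = 2500 + j1400
Denominator: (j14) + 20 = 20 + j14
|N| = √(2500² + 1400²) ≈ 2865.3, ∠N ≈ 29.25°
|D| = √(20² + 14²) ≈ 24.413, ∠D ≈ 34.99°
|T| = 2865.3 / 24.413 ≈ 117.37
Gain = 20 log₁₀(117.37) ≈ 41.39 dB
∠T = 29.25° − 34.99° = -5.74°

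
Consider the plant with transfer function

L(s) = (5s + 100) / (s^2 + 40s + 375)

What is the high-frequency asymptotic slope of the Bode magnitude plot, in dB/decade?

-20 dB/decade

Each pole contributes −20 dB/decade at high frequency; each zero contributes +20 dB/decade.
Net: 1 zero(s) − 2 pole(s) → -20 dB/decade.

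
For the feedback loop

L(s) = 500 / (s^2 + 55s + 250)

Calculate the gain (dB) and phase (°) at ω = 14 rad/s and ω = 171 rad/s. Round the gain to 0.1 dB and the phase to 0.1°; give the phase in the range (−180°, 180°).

Substitute s = j14:
Numerator: 500 = 500 + j0
Denominator: (j14)^2 + 55(j14) + 250 = 54 + j770
|N| = √(500² + 0²) ≈ 500, ∠N ≈ 0.00°
|D| = √(54² + 770²) ≈ 771.89, ∠D ≈ 85.99°
|L| = 500 / 771.89 ≈ 0.64776
Gain = 20 log₁₀(0.64776) ≈ -3.77 dB
∠L = 0.00° − 85.99° = -85.99°

Substitute s = j171:
Numerator: 500 = 500 + j0
Denominator: (j171)^2 + 55(j171) + 250 = -28991 + j9405
|N| = √(500² + 0²) ≈ 500, ∠N ≈ 0.00°
|D| = √(28991² + 9405²) ≈ 30478, ∠D ≈ 162.03°
|L| = 500 / 30478 ≈ 0.016405
Gain = 20 log₁₀(0.016405) ≈ -35.70 dB
∠L = 0.00° − 162.03° = -162.03°

ω = 14: -3.8 dB, -86.0°; ω = 171: -35.7 dB, -162.0°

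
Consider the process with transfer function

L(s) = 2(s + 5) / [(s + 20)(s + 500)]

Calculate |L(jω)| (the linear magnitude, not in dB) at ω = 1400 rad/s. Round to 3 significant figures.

At s = jω = j1400:
zero (s+5): 5 + j1400 → |·| = √(5²+1400²) = √1960025 ≈ 1400, ∠ = arctan(1400/5) ≈ 89.80°
pole (s+20): 20 + j1400 → |·| = √(20²+1400²) = √1960400 ≈ 1400.1, ∠ = arctan(1400/20) ≈ 89.18°
pole (s+500): 500 + j1400 → |·| = √(500²+1400²) = √2210000 ≈ 1486.6, ∠ = arctan(1400/500) ≈ 70.35°
|L| = 2 · 1400 / 2.0814e+06 ≈ 0.0013452

0.00135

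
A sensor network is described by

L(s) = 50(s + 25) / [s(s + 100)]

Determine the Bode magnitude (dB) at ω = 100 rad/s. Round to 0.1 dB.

-8.8 dB

At s = jω = j100:
zero (s+25): 25 + j100 → |·| = √(25²+100²) = √10625 ≈ 103.08, ∠ = arctan(100/25) ≈ 75.96°
pole (s+100): 100 + j100 → |·| = √(100²+100²) = √20000 ≈ 141.42, ∠ = arctan(100/100) ≈ 45.00°
pole at origin: |s| = 100, ∠ = 90.00° (in denominator)
|L| = 50 · 103.08 / 14142 ≈ 0.36445
Gain = 20 log₁₀(0.36445) ≈ -8.77 dB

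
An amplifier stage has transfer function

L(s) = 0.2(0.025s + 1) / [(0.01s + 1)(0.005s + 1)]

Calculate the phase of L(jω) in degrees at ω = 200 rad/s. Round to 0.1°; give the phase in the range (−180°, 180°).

At ω = 200 rad/s:
zero (1 + j200·0.025) = 1 + j5 → |·| ≈ 5.099, ∠ ≈ 78.69°
pole (1 + j200·0.01) = 1 + j2 → |·| ≈ 2.2361, ∠ ≈ 63.43°
pole (1 + j200·0.005) = 1 + j1 → |·| ≈ 1.4142, ∠ ≈ 45.00°
∠L = (78.69°) − (63.43° + 45.00°) = -29.74°

-29.7°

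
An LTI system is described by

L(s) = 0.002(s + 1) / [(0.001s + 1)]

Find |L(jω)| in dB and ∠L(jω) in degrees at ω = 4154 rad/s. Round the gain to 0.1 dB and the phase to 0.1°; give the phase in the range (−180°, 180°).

5.8 dB, 13.5°

At ω = 4154 rad/s:
zero (1 + j4154·1) = 1 + j4154 → |·| ≈ 4154, ∠ ≈ 89.99°
pole (1 + j4154·0.001) = 1 + j4.154 → |·| ≈ 4.2727, ∠ ≈ 76.46°
|L| = 0.002 · 4154 / (4.2727) ≈ 1.9444
Gain = 20 log₁₀(1.9444) ≈ 5.78 dB
∠L = (89.99°) − (76.46°) = 13.53°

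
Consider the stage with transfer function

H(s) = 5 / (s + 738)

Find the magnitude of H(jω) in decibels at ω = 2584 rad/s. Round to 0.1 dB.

-54.6 dB

At s = jω = j2584:
pole (s+738): 738 + j2584 → |·| = √(738²+2584²) = √7221700 ≈ 2687.3, ∠ = arctan(2584/738) ≈ 74.06°
|H| = 5 / 2687.3 ≈ 0.0018606
Gain = 20 log₁₀(0.0018606) ≈ -54.61 dB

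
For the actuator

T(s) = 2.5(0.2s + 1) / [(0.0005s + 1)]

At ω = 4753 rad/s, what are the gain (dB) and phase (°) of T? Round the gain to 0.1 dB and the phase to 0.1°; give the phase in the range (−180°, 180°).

59.3 dB, 22.8°

At ω = 4753 rad/s:
zero (1 + j4753·0.2) = 1 + j950.6 → |·| ≈ 950.6, ∠ ≈ 89.94°
pole (1 + j4753·0.0005) = 1 + j2.3765 → |·| ≈ 2.5783, ∠ ≈ 67.18°
|T| = 2.5 · 950.6 / (2.5783) ≈ 921.73
Gain = 20 log₁₀(921.73) ≈ 59.29 dB
∠T = (89.94°) − (67.18°) = 22.76°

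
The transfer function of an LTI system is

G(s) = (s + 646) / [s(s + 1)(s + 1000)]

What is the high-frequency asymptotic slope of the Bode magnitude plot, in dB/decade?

-40 dB/decade

Each pole contributes −20 dB/decade at high frequency; each zero contributes +20 dB/decade.
Net: 1 zero(s) − 3 pole(s) → -40 dB/decade.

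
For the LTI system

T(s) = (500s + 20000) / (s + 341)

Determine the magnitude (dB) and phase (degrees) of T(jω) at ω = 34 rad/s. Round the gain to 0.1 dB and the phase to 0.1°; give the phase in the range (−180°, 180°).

37.7 dB, 34.7°

Substitute s = j34:
Numerator: 500(j34) + 20000 = 20000 + j17000
Denominator: (j34) + 341 = 341 + j34
|N| = √(20000² + 17000²) ≈ 26249, ∠N ≈ 40.36°
|D| = √(341² + 34²) ≈ 342.69, ∠D ≈ 5.69°
|T| = 26249 / 342.69 ≈ 76.597
Gain = 20 log₁₀(76.597) ≈ 37.68 dB
∠T = 40.36° − 5.69° = 34.67°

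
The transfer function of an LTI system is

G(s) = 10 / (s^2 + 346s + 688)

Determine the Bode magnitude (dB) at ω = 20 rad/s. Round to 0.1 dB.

-56.8 dB

Substitute s = j20:
Numerator: 10 = 10 + j0
Denominator: (j20)^2 + 346(j20) + 688 = 288 + j6920
|N| = √(10² + 0²) ≈ 10, ∠N ≈ 0.00°
|D| = √(288² + 6920²) ≈ 6926, ∠D ≈ 87.62°
|G| = 10 / 6926 ≈ 0.0014438
Gain = 20 log₁₀(0.0014438) ≈ -56.81 dB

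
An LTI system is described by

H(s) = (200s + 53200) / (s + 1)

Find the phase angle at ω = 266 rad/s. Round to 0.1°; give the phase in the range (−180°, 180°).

Substitute s = j266:
Numerator: 200(j266) + 53200 = 53200 + j53200
Denominator: (j266) + 1 = 1 + j266
|N| = √(53200² + 53200²) ≈ 75236, ∠N ≈ 45.00°
|D| = √(1² + 266²) ≈ 266, ∠D ≈ 89.78°
∠H = 45.00° − 89.78° = -44.78°

-44.8°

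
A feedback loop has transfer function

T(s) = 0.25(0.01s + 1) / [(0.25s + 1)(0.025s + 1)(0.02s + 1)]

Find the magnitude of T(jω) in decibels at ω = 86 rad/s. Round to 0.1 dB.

At ω = 86 rad/s:
zero (1 + j86·0.01) = 1 + j0.86 → |·| ≈ 1.3189, ∠ ≈ 40.70°
pole (1 + j86·0.25) = 1 + j21.5 → |·| ≈ 21.523, ∠ ≈ 87.34°
pole (1 + j86·0.025) = 1 + j2.15 → |·| ≈ 2.3712, ∠ ≈ 65.06°
pole (1 + j86·0.02) = 1 + j1.72 → |·| ≈ 1.9896, ∠ ≈ 59.83°
|T| = 0.25 · 1.3189 / (21.523 · 2.3712 · 1.9896) ≈ 0.0032472
Gain = 20 log₁₀(0.0032472) ≈ -49.77 dB

-49.8 dB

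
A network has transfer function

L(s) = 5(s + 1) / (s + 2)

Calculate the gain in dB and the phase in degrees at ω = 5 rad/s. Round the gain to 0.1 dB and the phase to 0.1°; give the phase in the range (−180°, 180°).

13.5 dB, 10.5°

At s = jω = j5:
zero (s+1): 1 + j5 → |·| = √(1²+5²) = √26 ≈ 5.099, ∠ = arctan(5/1) ≈ 78.69°
pole (s+2): 2 + j5 → |·| = √(2²+5²) = √29 ≈ 5.3852, ∠ = arctan(5/2) ≈ 68.20°
|L| = 5 · 5.099 / 5.3852 ≈ 4.7343
Gain = 20 log₁₀(4.7343) ≈ 13.51 dB
∠L = 78.69° − 68.20° = 10.49°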